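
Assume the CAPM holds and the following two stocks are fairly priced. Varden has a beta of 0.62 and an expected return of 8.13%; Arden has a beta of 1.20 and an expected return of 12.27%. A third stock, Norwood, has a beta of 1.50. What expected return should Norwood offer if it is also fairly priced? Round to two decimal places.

14.41%

MRP (SML slope) = (12.27% − 8.13%) / (1.20 − 0.62) = 4.14% / 0.58 = 7.1379%
R_f (intercept) = 8.13% − 0.62 × 7.1379% = 3.7045%
E(R_Norwood) = R_f + β × MRP = 3.7045% + 1.50 × 7.1379% = 14.41%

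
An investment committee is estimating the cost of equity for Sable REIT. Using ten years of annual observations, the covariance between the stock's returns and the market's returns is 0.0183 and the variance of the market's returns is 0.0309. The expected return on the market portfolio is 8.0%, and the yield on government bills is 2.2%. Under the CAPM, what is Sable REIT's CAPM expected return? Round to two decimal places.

5.63%

β = Cov(R_i, R_m) / Var(R_m) = 0.0183 / 0.0309 = 0.5922
MRP = 8.0% − 2.2% = 5.80%
E(R) = R_f + β × MRP = 2.2% + 0.5922 × 5.8% = 5.63%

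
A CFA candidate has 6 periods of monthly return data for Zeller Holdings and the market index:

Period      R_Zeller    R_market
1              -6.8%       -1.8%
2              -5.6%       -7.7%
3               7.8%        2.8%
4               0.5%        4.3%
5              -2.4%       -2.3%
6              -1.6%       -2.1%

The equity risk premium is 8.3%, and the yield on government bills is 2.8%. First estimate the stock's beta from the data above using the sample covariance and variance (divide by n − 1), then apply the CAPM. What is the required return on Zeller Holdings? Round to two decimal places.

10.02%

Mean R_i = (-6.8 − 5.6 + 7.8 + 0.5 − 2.4 − 1.6) / 6 = -1.3500%
Mean R_m = (-1.8 − 7.7 + 2.8 + 4.3 − 2.3 − 2.1) / 6 = -1.1333%
Σ(R_i − R̄_i)(R_m − R̄_m) = 79.0500  ⇒  Cov = 79.0500 / 5 = 15.8100
Σ(R_m − R̄_m)² = 90.8533  ⇒  Var(R_m) = 90.8533 / 5 = 18.1707
β = Cov / Var(R_m) = 15.8100 / 18.1707 = 0.8701
E(R) = R_f + β × MRP = 2.8% + 0.8701 × 8.3% = 10.02%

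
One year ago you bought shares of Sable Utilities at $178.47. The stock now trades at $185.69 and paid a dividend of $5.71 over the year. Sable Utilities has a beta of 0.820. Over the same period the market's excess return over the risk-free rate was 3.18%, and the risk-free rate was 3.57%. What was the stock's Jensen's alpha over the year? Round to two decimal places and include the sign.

+1.07%

Realised HPR = (P1 + D1 − P0) / P0 = (185.69 + 5.71 − 178.47) / 178.47 = 12.93 / 178.47 = 7.2449%
CAPM required = R_f + β·MRP = 3.57% + 0.820 × 3.18% = 6.17760%
α = realised − required = 7.2449% − 6.17760% = +1.07%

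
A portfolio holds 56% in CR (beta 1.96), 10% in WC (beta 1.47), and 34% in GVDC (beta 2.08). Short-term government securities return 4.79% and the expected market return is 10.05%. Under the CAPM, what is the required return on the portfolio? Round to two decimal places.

15.06%

β_P = Σ w_i β_i = 0.56×1.96 + 0.10×1.47 + 0.34×2.08 = 1.9518
MRP = 10.05% − 4.79% = 5.26%
E(R_P) = R_f + β_P × MRP = 4.79% + 1.9518 × 5.26% = 15.06%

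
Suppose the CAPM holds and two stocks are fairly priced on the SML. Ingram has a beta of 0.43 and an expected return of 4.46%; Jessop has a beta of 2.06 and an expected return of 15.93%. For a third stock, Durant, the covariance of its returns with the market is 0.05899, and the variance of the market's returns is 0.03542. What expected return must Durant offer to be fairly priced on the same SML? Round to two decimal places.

13.15%

MRP = (15.93% − 4.46%) / (2.06 − 0.43) = 7.0368%
R_f = 4.46% − 0.43 × 7.0368% = 1.4342%
β_Durant = Cov / Var(R_m) = 0.05899 / 0.03542 = 1.6654
E(R_Durant) = R_f + β × MRP = 1.4342% + 1.6654 × 7.0368% = 13.15%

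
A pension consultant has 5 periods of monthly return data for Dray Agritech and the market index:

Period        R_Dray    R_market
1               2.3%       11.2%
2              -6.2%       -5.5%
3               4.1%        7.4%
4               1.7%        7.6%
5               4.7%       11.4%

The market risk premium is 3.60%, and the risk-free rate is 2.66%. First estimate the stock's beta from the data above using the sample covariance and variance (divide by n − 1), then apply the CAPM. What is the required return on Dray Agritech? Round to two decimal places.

4.80%

Mean R_i = (2.3 − 6.2 + 4.1 + 1.7 + 4.7) / 5 = 1.3200%
Mean R_m = (11.2 − 5.5 + 7.4 + 7.6 + 11.4) / 5 = 6.4200%
Σ(R_i − R̄_i)(R_m − R̄_m) = 114.3280  ⇒  Cov = 114.3280 / 4 = 28.5820
Σ(R_m − R̄_m)² = 192.0880  ⇒  Var(R_m) = 192.0880 / 4 = 48.0220
β = Cov / Var(R_m) = 28.5820 / 48.0220 = 0.5952
E(R) = R_f + β × MRP = 2.66% + 0.5952 × 3.60% = 4.80%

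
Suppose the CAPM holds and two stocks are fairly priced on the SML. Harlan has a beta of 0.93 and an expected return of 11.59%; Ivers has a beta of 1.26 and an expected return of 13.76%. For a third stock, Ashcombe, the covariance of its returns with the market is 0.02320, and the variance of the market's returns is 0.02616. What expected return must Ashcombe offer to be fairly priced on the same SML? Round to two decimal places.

11.31%

MRP = (13.76% − 11.59%) / (1.26 − 0.93) = 6.5758%
R_f = 11.59% − 0.93 × 6.5758% = 5.4745%
β_Ashcombe = Cov / Var(R_m) = 0.02320 / 0.02616 = 0.8869
E(R_Ashcombe) = R_f + β × MRP = 5.4745% + 0.8869 × 6.5758% = 11.31%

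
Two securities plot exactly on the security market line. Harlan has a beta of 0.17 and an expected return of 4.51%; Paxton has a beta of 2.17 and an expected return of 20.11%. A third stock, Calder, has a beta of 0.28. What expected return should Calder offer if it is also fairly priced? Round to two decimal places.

MRP (SML slope) = (20.11% − 4.51%) / (2.17 − 0.17) = 15.60% / 2.00 = 7.8000%
R_f (intercept) = 4.51% − 0.17 × 7.8000% = 3.1840%
E(R_Calder) = R_f + β × MRP = 3.1840% + 0.28 × 7.8000% = 5.37%

5.37%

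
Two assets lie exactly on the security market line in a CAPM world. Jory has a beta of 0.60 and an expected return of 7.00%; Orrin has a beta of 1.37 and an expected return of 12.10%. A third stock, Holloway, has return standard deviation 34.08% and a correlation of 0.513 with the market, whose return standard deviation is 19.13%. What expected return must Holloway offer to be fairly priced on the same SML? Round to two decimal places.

MRP = (12.10% − 7.00%) / (1.37 − 0.60) = 6.6234%
R_f = 7.00% − 0.60 × 6.6234% = 3.0260%
β_Holloway = ρ·σ_i/σ_m = 0.513 × 34.08 / 19.13 = 0.9139
E(R_Holloway) = R_f + β × MRP = 3.0260% + 0.9139 × 6.6234% = 9.08%

9.08%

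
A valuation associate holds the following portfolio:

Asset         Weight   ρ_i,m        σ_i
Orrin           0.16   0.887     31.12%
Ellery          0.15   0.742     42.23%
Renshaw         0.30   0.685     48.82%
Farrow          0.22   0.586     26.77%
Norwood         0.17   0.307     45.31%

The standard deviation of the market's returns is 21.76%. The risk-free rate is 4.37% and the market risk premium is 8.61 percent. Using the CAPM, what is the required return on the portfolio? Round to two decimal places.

14.25%

β_Orrin = 0.887 × 31.12% / 21.76% = 1.2685
β_Ellery = 0.742 × 42.23% / 21.76% = 1.4400
β_Renshaw = 0.685 × 48.82% / 21.76% = 1.5368
β_Farrow = 0.586 × 26.77% / 21.76% = 0.7209
β_Norwood = 0.307 × 45.31% / 21.76% = 0.6393
β_P = Σ w_i β_i = 0.16×1.2685 + 0.15×1.4400 + 0.30×1.5368 + 0.22×0.7209 + 0.17×0.6393 = 1.1473
E(R_P) = R_f + β_P × MRP = 4.37% + 1.1473 × 8.61% = 14.25%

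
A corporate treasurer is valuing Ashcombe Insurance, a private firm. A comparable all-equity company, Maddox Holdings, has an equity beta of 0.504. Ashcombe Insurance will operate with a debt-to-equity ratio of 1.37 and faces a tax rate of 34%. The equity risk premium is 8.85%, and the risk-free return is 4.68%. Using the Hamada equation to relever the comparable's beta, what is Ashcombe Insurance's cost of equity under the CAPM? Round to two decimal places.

13.17%

β_L = β_U × [1 + (1 − t)(D/E)] = 0.504 × [1 + (1 − 0.34) × 1.37]
    = 0.504 × [1 + 0.66 × 1.37] = 0.504 × 1.9042 = 0.9597
E(R) = R_f + β_L × MRP = 4.68% + 0.9597 × 8.85% = 13.17%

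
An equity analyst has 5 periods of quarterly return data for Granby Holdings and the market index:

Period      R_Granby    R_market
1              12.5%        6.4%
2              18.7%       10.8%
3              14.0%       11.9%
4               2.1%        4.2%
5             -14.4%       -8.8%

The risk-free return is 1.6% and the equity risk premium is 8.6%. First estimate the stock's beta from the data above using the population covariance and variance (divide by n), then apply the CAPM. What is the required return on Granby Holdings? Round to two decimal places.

Mean R_i = (12.5 + 18.7 + 14.0 + 2.1 − 14.4) / 5 = 6.5800%
Mean R_m = (6.4 + 10.8 + 11.9 + 4.2 − 8.8) / 5 = 4.9000%
Σ(R_i − R̄_i)(R_m − R̄_m) = 422.8900  ⇒  Cov = 422.8900 / 5 = 84.5780
Σ(R_m − R̄_m)² = 274.2400  ⇒  Var(R_m) = 274.2400 / 5 = 54.8480
β = Cov / Var(R_m) = 84.5780 / 54.8480 = 1.5420
E(R) = R_f + β × MRP = 1.6% + 1.5420 × 8.6% = 14.86%

14.86%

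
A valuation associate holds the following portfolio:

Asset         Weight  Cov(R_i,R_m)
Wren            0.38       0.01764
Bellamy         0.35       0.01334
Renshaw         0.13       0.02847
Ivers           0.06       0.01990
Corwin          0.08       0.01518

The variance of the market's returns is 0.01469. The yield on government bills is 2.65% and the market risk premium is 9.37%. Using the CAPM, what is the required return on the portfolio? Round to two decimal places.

β_Wren = 0.01764 / 0.01469 = 1.2008
β_Bellamy = 0.01334 / 0.01469 = 0.9081
β_Renshaw = 0.02847 / 0.01469 = 1.9381
β_Ivers = 0.01990 / 0.01469 = 1.3547
β_Corwin = 0.01518 / 0.01469 = 1.0334
β_P = Σ w_i β_i = 0.38×1.2008 + 0.35×0.9081 + 0.13×1.9381 + 0.06×1.3547 + 0.08×1.0334 = 1.1900
E(R_P) = R_f + β_P × MRP = 2.65% + 1.1900 × 9.37% = 13.80%

13.80%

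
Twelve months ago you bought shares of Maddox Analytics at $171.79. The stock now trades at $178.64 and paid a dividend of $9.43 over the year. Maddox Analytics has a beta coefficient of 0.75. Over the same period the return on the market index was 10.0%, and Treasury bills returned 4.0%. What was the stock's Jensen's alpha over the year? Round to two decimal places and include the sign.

+0.98%

Realised HPR = (P1 + D1 − P0) / P0 = (178.64 + 9.43 − 171.79) / 171.79 = 16.28 / 171.79 = 9.4767%
MRP = 10.0% − 4.0% = 6.00%
CAPM required = R_f + β·MRP = 4.0% + 0.75 × 6.0% = 8.5000%
α = realised − required = 9.4767% − 8.5000% = +0.98%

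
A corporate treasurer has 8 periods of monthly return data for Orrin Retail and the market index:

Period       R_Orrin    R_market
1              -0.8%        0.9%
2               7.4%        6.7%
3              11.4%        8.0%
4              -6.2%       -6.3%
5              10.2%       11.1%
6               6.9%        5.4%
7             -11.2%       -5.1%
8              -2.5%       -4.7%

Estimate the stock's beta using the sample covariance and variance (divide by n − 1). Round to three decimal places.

Mean R_i = (-0.8 + 7.4 + 11.4 − 6.2 + 10.2 + 6.9 − 11.2 − 2.5) / 8 = 1.9000%
Mean R_m = (0.9 + 6.7 + 8.0 − 6.3 + 11.1 + 5.4 − 5.1 − 4.7) / 8 = 2.0000%
Σ(R_i − R̄_i)(R_m − R̄_m) = 368.0700  ⇒  Cov = 368.0700 / 7 = 52.5814
Σ(R_m − R̄_m)² = 317.8600  ⇒  Var(R_m) = 317.8600 / 7 = 45.4086
β = Cov / Var(R_m) = 52.5814 / 45.4086 = 1.1580

1.158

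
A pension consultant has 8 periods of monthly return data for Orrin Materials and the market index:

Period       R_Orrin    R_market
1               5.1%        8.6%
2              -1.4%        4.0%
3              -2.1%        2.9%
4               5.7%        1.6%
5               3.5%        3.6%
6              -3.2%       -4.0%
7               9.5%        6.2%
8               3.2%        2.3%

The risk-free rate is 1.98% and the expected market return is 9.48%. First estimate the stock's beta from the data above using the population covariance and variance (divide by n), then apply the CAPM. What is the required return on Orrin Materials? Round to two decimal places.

Mean R_i = (5.1 − 1.4 − 2.1 + 5.7 + 3.5 − 3.2 + 9.5 + 3.2) / 8 = 2.5375%
Mean R_m = (8.6 + 4.0 + 2.9 + 1.6 + 3.6 − 4.0 + 6.2 + 2.3) / 8 = 3.1500%
Σ(R_i − R̄_i)(R_m − R̄_m) = 69.0050  ⇒  Cov = 69.0050 / 8 = 8.6256
Σ(R_m − R̄_m)² = 94.2400  ⇒  Var(R_m) = 94.2400 / 8 = 11.7800
β = Cov / Var(R_m) = 8.6256 / 11.7800 = 0.7322
MRP = 9.48% − 1.98% = 7.50%
E(R) = R_f + β × MRP = 1.98% + 0.7322 × 7.50% = 7.47%

7.47%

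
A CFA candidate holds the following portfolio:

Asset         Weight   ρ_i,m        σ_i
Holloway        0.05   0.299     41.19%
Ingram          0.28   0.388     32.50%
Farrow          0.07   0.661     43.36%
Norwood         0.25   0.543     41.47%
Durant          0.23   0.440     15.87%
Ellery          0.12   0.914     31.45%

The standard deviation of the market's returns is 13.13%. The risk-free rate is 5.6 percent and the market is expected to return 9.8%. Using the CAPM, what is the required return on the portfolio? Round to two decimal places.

β_Holloway = 0.299 × 41.19% / 13.13% = 0.9380
β_Ingram = 0.388 × 32.50% / 13.13% = 0.9604
β_Farrow = 0.661 × 43.36% / 13.13% = 2.1829
β_Norwood = 0.543 × 41.47% / 13.13% = 1.7150
β_Durant = 0.440 × 15.87% / 13.13% = 0.5318
β_Ellery = 0.914 × 31.45% / 13.13% = 2.1893
β_P = Σ w_i β_i = 0.05×0.9380 + 0.28×0.9604 + 0.07×2.1829 + 0.25×1.7150 + 0.23×0.5318 + 0.12×2.1893 = 1.2824
MRP = 9.8% − 5.6% = 4.20%
E(R_P) = R_f + β_P × MRP = 5.6% + 1.2824 × 4.2% = 10.99%

10.99%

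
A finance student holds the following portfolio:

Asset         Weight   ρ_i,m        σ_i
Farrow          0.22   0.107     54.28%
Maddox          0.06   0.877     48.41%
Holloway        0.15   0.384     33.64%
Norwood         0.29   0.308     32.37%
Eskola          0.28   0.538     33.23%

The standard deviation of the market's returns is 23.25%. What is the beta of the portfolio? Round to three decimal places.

0.588

β_Farrow = 0.107 × 54.28% / 23.25% = 0.2498
β_Maddox = 0.877 × 48.41% / 23.25% = 1.8260
β_Holloway = 0.384 × 33.64% / 23.25% = 0.5556
β_Norwood = 0.308 × 32.37% / 23.25% = 0.4288
β_Eskola = 0.538 × 33.23% / 23.25% = 0.7689
β_P = Σ w_i β_i = 0.22×0.2498 + 0.06×1.8260 + 0.15×0.5556 + 0.29×0.4288 + 0.28×0.7689 = 0.5875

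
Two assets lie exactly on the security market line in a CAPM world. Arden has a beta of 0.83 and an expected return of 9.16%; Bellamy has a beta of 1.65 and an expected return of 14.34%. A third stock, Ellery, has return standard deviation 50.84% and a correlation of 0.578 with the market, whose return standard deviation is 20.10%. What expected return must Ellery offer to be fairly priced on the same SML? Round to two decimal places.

13.15%

MRP = (14.34% − 9.16%) / (1.65 − 0.83) = 6.3171%
R_f = 9.16% − 0.83 × 6.3171% = 3.9168%
β_Ellery = ρ·σ_i/σ_m = 0.578 × 50.84 / 20.10 = 1.4620
E(R_Ellery) = R_f + β × MRP = 3.9168% + 1.4620 × 6.3171% = 13.15%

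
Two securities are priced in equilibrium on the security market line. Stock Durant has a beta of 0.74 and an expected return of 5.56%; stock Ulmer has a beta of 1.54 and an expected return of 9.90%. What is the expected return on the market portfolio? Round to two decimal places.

6.97%

Both satisfy E(R) = R_f + β·MRP, so the slope of the SML is
MRP = (9.90% − 5.56%) / (1.54 − 0.74) = 4.34% / 0.80 = 5.4250%
R_f = E(R_Durant) − β_Durant·MRP = 5.56% − 0.74 × 5.4250% = 1.5455%
E(R_m) = R_f + MRP = 1.5455% + 5.4250% = 6.97%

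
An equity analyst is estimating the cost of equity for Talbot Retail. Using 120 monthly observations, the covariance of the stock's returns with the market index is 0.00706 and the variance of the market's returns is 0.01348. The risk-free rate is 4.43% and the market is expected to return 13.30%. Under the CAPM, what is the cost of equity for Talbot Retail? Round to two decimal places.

β = Cov(R_i, R_m) / Var(R_m) = 0.00706 / 0.01348 = 0.5237
MRP = 13.30% − 4.43% = 8.87%
E(R) = R_f + β × MRP = 4.43% + 0.5237 × 8.87% = 9.08%

9.08%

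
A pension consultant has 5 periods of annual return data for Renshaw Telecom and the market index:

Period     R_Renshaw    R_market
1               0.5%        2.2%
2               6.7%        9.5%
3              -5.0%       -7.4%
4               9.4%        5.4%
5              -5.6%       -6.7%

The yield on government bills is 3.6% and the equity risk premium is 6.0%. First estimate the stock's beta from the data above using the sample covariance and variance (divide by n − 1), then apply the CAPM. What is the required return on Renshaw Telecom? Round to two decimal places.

Mean R_i = (0.5 + 6.7 − 5.0 + 9.4 − 5.6) / 5 = 1.2000%
Mean R_m = (2.2 + 9.5 − 7.4 + 5.4 − 6.7) / 5 = 0.6000%
Σ(R_i − R̄_i)(R_m − R̄_m) = 186.4300  ⇒  Cov = 186.4300 / 4 = 46.6075
Σ(R_m − R̄_m)² = 222.1000  ⇒  Var(R_m) = 222.1000 / 4 = 55.5250
β = Cov / Var(R_m) = 46.6075 / 55.5250 = 0.8394
E(R) = R_f + β × MRP = 3.6% + 0.8394 × 6.0% = 8.64%

8.64%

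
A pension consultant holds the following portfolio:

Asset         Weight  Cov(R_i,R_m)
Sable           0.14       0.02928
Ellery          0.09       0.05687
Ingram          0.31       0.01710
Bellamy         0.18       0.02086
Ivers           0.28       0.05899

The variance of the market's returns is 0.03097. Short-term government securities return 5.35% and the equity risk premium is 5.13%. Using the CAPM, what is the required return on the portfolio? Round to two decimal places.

β_Sable = 0.02928 / 0.03097 = 0.9454
β_Ellery = 0.05687 / 0.03097 = 1.8363
β_Ingram = 0.01710 / 0.03097 = 0.5521
β_Bellamy = 0.02086 / 0.03097 = 0.6736
β_Ivers = 0.05899 / 0.03097 = 1.9047
β_P = Σ w_i β_i = 0.14×0.9454 + 0.09×1.8363 + 0.31×0.5521 + 0.18×0.6736 + 0.28×1.9047 = 1.1233
E(R_P) = R_f + β_P × MRP = 5.35% + 1.1233 × 5.13% = 11.11%

11.11%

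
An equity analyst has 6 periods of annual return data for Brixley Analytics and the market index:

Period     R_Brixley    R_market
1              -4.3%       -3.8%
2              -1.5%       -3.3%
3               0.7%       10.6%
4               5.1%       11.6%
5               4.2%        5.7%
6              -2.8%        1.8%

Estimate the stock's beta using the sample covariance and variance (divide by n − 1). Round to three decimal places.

0.455

Mean R_i = (-4.3 − 1.5 + 0.7 + 5.1 + 4.2 − 2.8) / 6 = 0.2333%
Mean R_m = (-3.8 − 3.3 + 10.6 + 11.6 + 5.7 + 1.8) / 6 = 3.7667%
Σ(R_i − R̄_i)(R_m − R̄_m) = 101.4967  ⇒  Cov = 101.4967 / 5 = 20.2993
Σ(R_m − R̄_m)² = 222.8533  ⇒  Var(R_m) = 222.8533 / 5 = 44.5707
β = Cov / Var(R_m) = 20.2993 / 44.5707 = 0.4554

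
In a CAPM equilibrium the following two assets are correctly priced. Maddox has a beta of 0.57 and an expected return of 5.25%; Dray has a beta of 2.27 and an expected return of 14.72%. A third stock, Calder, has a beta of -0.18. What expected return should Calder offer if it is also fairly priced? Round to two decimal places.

1.07%

MRP (SML slope) = (14.72% − 5.25%) / (2.27 − 0.57) = 9.47% / 1.70 = 5.5706%
R_f (intercept) = 5.25% − 0.57 × 5.5706% = 2.0748%
E(R_Calder) = R_f + β × MRP = 2.0748% + -0.18 × 5.5706% = 1.07%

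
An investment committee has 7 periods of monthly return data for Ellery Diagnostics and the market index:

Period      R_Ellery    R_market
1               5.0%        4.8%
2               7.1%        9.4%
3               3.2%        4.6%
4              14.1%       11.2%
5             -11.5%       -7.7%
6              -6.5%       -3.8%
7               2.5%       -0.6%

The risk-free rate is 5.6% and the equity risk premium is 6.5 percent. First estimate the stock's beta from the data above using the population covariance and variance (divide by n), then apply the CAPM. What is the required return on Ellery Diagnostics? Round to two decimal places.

Mean R_i = (5.0 + 7.1 + 3.2 + 14.1 − 11.5 − 6.5 + 2.5) / 7 = 1.9857%
Mean R_m = (4.8 + 9.4 + 4.6 + 11.2 − 7.7 − 3.8 − 0.6) / 7 = 2.5571%
Σ(R_i − R̄_i)(R_m − R̄_m) = 339.5857  ⇒  Cov = 339.5857 / 7 = 48.5122
Σ(R_m − R̄_m)² = 286.3171  ⇒  Var(R_m) = 286.3171 / 7 = 40.9024
β = Cov / Var(R_m) = 48.5122 / 40.9024 = 1.1860
E(R) = R_f + β × MRP = 5.6% + 1.1860 × 6.5% = 13.31%

13.31%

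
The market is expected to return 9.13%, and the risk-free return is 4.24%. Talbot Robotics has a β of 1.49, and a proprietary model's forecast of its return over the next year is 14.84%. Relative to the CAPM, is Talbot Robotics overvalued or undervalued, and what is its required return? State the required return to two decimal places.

Undervalued; required return 11.53%

MRP = 9.13% − 4.24% = 4.89%
Required return = R_f + β·MRP = 4.24% + 1.49 × 4.89% = 11.53%
Forecast 14.84% > required 11.53% → the stock plots above the SML → undervalued.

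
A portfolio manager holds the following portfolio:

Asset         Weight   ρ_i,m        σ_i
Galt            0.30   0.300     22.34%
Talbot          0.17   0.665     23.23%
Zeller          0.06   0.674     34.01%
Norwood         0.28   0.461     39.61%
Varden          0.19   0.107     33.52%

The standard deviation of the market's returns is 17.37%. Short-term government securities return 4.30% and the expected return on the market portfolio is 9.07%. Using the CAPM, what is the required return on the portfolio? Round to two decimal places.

7.54%

β_Galt = 0.300 × 22.34% / 17.37% = 0.3858
β_Talbot = 0.665 × 23.23% / 17.37% = 0.8893
β_Zeller = 0.674 × 34.01% / 17.37% = 1.3197
β_Norwood = 0.461 × 39.61% / 17.37% = 1.0512
β_Varden = 0.107 × 33.52% / 17.37% = 0.2065
β_P = Σ w_i β_i = 0.30×0.3858 + 0.17×0.8893 + 0.06×1.3197 + 0.28×1.0512 + 0.19×0.2065 = 0.6797
MRP = 9.07% − 4.30% = 4.77%
E(R_P) = R_f + β_P × MRP = 4.30% + 0.6797 × 4.77% = 7.54%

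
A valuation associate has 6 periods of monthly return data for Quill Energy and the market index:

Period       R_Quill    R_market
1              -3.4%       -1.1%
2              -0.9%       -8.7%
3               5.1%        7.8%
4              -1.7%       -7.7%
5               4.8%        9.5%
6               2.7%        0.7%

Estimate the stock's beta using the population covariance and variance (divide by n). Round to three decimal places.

0.387

Mean R_i = (-3.4 − 0.9 + 5.1 − 1.7 + 4.8 + 2.7) / 6 = 1.1000%
Mean R_m = (-1.1 − 8.7 + 7.8 − 7.7 + 9.5 + 0.7) / 6 = 0.0833%
Σ(R_i − R̄_i)(R_m − R̄_m) = 111.3800  ⇒  Cov = 111.3800 / 6 = 18.5633
Σ(R_m − R̄_m)² = 287.7283  ⇒  Var(R_m) = 287.7283 / 6 = 47.9547
β = Cov / Var(R_m) = 18.5633 / 47.9547 = 0.3871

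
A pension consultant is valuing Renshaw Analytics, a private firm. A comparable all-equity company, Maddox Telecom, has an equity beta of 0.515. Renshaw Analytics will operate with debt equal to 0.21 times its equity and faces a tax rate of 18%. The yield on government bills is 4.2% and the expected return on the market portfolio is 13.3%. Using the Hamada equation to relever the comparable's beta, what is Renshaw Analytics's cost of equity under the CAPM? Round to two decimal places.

β_L = β_U × [1 + (1 − t)(D/E)] = 0.515 × [1 + (1 − 0.18) × 0.21]
    = 0.515 × [1 + 0.82 × 0.21] = 0.515 × 1.1722 = 0.6037
MRP = 13.3% − 4.2% = 9.10%
E(R) = R_f + β_L × MRP = 4.2% + 0.6037 × 9.1% = 9.69%

9.69%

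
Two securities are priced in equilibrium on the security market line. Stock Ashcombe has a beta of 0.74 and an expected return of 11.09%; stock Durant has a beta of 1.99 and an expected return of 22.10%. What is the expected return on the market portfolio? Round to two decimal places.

Both satisfy E(R) = R_f + β·MRP, so the slope of the SML is
MRP = (22.10% − 11.09%) / (1.99 − 0.74) = 11.01% / 1.25 = 8.8080%
R_f = E(R_Ashcombe) − β_Ashcombe·MRP = 11.09% − 0.74 × 8.8080% = 4.5721%
E(R_m) = R_f + MRP = 4.5721% + 8.8080% = 13.38%

13.38%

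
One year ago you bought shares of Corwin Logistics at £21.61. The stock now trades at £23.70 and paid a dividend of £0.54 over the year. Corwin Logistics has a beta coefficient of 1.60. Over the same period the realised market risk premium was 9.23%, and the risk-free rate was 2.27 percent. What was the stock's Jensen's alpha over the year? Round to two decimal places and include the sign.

-4.87%

Realised HPR = (P1 + D1 − P0) / P0 = (23.70 + 0.54 − 21.61) / 21.61 = 2.63 / 21.61 = 12.1703%
CAPM required = R_f + β·MRP = 2.27% + 1.60 × 9.23% = 17.0380%
α = realised − required = 12.1703% − 17.0380% = -4.87%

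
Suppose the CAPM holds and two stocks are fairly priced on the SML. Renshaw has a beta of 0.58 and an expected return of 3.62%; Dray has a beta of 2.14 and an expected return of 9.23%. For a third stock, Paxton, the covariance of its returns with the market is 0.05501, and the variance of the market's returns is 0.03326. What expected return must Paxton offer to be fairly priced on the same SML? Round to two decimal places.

MRP = (9.23% − 3.62%) / (2.14 − 0.58) = 3.5962%
R_f = 3.62% − 0.58 × 3.5962% = 1.5342%
β_Paxton = Cov / Var(R_m) = 0.05501 / 0.03326 = 1.6539
E(R_Paxton) = R_f + β × MRP = 1.5342% + 1.6539 × 3.5962% = 7.48%

7.48%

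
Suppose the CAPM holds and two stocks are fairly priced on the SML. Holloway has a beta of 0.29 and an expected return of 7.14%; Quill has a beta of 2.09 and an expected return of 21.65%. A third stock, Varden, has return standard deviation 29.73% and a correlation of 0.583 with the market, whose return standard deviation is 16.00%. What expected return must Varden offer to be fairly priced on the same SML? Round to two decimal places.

MRP = (21.65% − 7.14%) / (2.09 − 0.29) = 8.0611%
R_f = 7.14% − 0.29 × 8.0611% = 4.8023%
β_Varden = ρ·σ_i/σ_m = 0.583 × 29.73 / 16.00 = 1.0833
E(R_Varden) = R_f + β × MRP = 4.8023% + 1.0833 × 8.0611% = 13.53%

13.53%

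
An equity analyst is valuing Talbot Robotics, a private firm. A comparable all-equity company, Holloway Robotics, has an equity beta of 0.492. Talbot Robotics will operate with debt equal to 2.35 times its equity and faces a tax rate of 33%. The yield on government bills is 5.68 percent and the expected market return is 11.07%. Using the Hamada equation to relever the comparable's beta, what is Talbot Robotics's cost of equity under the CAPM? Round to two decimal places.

12.51%

β_L = β_U × [1 + (1 − t)(D/E)] = 0.492 × [1 + (1 − 0.33) × 2.35]
    = 0.492 × [1 + 0.67 × 2.35] = 0.492 × 2.5745 = 1.2667
MRP = 11.07% − 5.68% = 5.39%
E(R) = R_f + β_L × MRP = 5.68% + 1.2667 × 5.39% = 12.51%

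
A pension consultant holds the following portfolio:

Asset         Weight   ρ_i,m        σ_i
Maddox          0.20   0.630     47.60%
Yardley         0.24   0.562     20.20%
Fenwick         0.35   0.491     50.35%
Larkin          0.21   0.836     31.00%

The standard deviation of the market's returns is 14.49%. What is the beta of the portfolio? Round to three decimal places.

β_Maddox = 0.630 × 47.60% / 14.49% = 2.0696
β_Yardley = 0.562 × 20.20% / 14.49% = 0.7835
β_Fenwick = 0.491 × 50.35% / 14.49% = 1.7061
β_Larkin = 0.836 × 31.00% / 14.49% = 1.7885
β_P = Σ w_i β_i = 0.20×2.0696 + 0.24×0.7835 + 0.35×1.7061 + 0.21×1.7885 = 1.5747

1.575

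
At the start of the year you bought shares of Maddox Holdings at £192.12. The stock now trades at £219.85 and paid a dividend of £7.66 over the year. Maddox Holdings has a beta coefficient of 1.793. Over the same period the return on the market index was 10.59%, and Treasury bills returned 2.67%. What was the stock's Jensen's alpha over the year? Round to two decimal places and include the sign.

Realised HPR = (P1 + D1 − P0) / P0 = (219.85 + 7.66 − 192.12) / 192.12 = 35.39 / 192.12 = 18.4208%
MRP = 10.59% − 2.67% = 7.92%
CAPM required = R_f + β·MRP = 2.67% + 1.793 × 7.92% = 16.87056%
α = realised − required = 18.4208% − 16.87056% = +1.55%

+1.55%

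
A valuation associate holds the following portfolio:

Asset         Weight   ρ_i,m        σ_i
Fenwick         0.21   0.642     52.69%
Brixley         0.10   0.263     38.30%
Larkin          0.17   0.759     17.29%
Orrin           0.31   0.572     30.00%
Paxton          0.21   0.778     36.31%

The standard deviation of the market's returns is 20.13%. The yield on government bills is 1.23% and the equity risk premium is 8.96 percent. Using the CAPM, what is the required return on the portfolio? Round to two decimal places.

β_Fenwick = 0.642 × 52.69% / 20.13% = 1.6804
β_Brixley = 0.263 × 38.30% / 20.13% = 0.5004
β_Larkin = 0.759 × 17.29% / 20.13% = 0.6519
β_Orrin = 0.572 × 30.00% / 20.13% = 0.8525
β_Paxton = 0.778 × 36.31% / 20.13% = 1.4033
β_P = Σ w_i β_i = 0.21×1.6804 + 0.10×0.5004 + 0.17×0.6519 + 0.31×0.8525 + 0.21×1.4033 = 1.0727
E(R_P) = R_f + β_P × MRP = 1.23% + 1.0727 × 8.96% = 10.84%

10.84%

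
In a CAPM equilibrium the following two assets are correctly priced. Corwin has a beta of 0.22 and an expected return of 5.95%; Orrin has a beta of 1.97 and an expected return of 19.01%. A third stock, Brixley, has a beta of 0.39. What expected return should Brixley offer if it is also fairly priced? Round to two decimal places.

MRP (SML slope) = (19.01% − 5.95%) / (1.97 − 0.22) = 13.06% / 1.75 = 7.4629%
R_f (intercept) = 5.95% − 0.22 × 7.4629% = 4.3082%
E(R_Brixley) = R_f + β × MRP = 4.3082% + 0.39 × 7.4629% = 7.22%

7.22%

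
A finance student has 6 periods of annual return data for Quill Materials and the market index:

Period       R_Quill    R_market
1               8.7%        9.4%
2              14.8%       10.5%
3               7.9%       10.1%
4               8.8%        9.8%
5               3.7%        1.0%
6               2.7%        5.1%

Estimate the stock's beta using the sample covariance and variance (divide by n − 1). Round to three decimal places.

Mean R_i = (8.7 + 14.8 + 7.9 + 8.8 + 3.7 + 2.7) / 6 = 7.7667%
Mean R_m = (9.4 + 10.5 + 10.1 + 9.8 + 1.0 + 5.1) / 6 = 7.6500%
Σ(R_i − R̄_i)(R_m − R̄_m) = 64.1900  ⇒  Cov = 64.1900 / 5 = 12.8380
Σ(R_m − R̄_m)² = 72.5350  ⇒  Var(R_m) = 72.5350 / 5 = 14.5070
β = Cov / Var(R_m) = 12.8380 / 14.5070 = 0.8850

0.885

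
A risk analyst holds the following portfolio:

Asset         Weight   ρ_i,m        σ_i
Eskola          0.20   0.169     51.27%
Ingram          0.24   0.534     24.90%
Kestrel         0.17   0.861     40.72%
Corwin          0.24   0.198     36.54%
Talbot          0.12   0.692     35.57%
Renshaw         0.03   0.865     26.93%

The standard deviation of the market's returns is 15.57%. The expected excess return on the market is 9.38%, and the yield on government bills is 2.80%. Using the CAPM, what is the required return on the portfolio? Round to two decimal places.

β_Eskola = 0.169 × 51.27% / 15.57% = 0.5565
β_Ingram = 0.534 × 24.90% / 15.57% = 0.8540
β_Kestrel = 0.861 × 40.72% / 15.57% = 2.2518
β_Corwin = 0.198 × 36.54% / 15.57% = 0.4647
β_Talbot = 0.692 × 35.57% / 15.57% = 1.5809
β_Renshaw = 0.865 × 26.93% / 15.57% = 1.4961
β_P = Σ w_i β_i = 0.20×0.5565 + 0.24×0.8540 + 0.17×2.2518 + 0.24×0.4647 + 0.12×1.5809 + 0.03×1.4961 = 1.0452
E(R_P) = R_f + β_P × MRP = 2.80% + 1.0452 × 9.38% = 12.60%

12.60%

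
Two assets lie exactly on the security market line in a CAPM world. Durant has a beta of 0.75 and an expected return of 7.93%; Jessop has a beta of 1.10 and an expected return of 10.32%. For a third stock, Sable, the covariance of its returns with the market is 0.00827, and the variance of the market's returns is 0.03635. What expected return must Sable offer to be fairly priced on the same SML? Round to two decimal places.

4.36%

MRP = (10.32% − 7.93%) / (1.10 − 0.75) = 6.8286%
R_f = 7.93% − 0.75 × 6.8286% = 2.8086%
β_Sable = Cov / Var(R_m) = 0.00827 / 0.03635 = 0.2275
E(R_Sable) = R_f + β × MRP = 2.8086% + 0.2275 × 6.8286% = 4.36%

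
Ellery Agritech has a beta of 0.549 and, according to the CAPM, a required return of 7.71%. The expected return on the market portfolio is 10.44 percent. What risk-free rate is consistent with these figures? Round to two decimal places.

E(R) = R_f + β(E(R_m) − R_f) = R_f(1 − β) + β·E(R_m)
7.71% = R_f × (1 − 0.549) + 0.549 × 10.44%
7.71% = R_f × 0.451 + 5.73156%
R_f = (7.71% − 5.73156%) / 0.451 = 4.39%

4.39%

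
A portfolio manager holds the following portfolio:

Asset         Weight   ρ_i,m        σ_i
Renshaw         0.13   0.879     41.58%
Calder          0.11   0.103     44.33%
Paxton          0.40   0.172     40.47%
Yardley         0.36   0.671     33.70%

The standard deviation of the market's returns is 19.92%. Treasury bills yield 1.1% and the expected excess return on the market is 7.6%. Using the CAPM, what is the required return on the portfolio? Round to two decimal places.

7.27%

β_Renshaw = 0.879 × 41.58% / 19.92% = 1.8348
β_Calder = 0.103 × 44.33% / 19.92% = 0.2292
β_Paxton = 0.172 × 40.47% / 19.92% = 0.3494
β_Yardley = 0.671 × 33.70% / 19.92% = 1.1352
β_P = Σ w_i β_i = 0.13×1.8348 + 0.11×0.2292 + 0.40×0.3494 + 0.36×1.1352 = 0.8122
E(R_P) = R_f + β_P × MRP = 1.1% + 0.8122 × 7.6% = 7.27%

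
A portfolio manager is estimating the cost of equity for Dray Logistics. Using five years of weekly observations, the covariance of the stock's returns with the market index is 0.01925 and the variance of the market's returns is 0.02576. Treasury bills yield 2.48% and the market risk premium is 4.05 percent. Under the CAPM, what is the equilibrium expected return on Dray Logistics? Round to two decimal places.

5.51%

β = Cov(R_i, R_m) / Var(R_m) = 0.01925 / 0.02576 = 0.7473
E(R) = R_f + β × MRP = 2.48% + 0.7473 × 4.05% = 5.51%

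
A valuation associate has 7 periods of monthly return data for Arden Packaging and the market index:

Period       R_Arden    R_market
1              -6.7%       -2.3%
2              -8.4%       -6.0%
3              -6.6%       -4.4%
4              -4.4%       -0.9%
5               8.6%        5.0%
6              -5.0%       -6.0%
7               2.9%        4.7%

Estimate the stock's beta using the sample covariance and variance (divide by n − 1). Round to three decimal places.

1.208

Mean R_i = (-6.7 − 8.4 − 6.6 − 4.4 + 8.6 − 5.0 + 2.9) / 7 = -2.8000%
Mean R_m = (-2.3 − 6.0 − 4.4 − 0.9 + 5.0 − 6.0 + 4.7) / 7 = -1.4143%
Σ(R_i − R̄_i)(R_m − R̄_m) = 157.7200  ⇒  Cov = 157.7200 / 6 = 26.2867
Σ(R_m − R̄_m)² = 130.5486  ⇒  Var(R_m) = 130.5486 / 6 = 21.7581
β = Cov / Var(R_m) = 26.2867 / 21.7581 = 1.2081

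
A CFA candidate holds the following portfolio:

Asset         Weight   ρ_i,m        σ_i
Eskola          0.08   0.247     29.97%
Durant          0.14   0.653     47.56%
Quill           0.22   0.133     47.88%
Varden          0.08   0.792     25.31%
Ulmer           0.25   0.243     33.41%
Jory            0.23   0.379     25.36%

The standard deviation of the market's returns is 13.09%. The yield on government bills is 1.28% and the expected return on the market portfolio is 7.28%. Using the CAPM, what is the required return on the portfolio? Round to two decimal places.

6.87%

β_Eskola = 0.247 × 29.97% / 13.09% = 0.5655
β_Durant = 0.653 × 47.56% / 13.09% = 2.3726
β_Quill = 0.133 × 47.88% / 13.09% = 0.4865
β_Varden = 0.792 × 25.31% / 13.09% = 1.5314
β_Ulmer = 0.243 × 33.41% / 13.09% = 0.6202
β_Jory = 0.379 × 25.36% / 13.09% = 0.7343
β_P = Σ w_i β_i = 0.08×0.5655 + 0.14×2.3726 + 0.22×0.4865 + 0.08×1.5314 + 0.25×0.6202 + 0.23×0.7343 = 0.9309
MRP = 7.28% − 1.28% = 6.00%
E(R_P) = R_f + β_P × MRP = 1.28% + 0.9309 × 6.00% = 6.87%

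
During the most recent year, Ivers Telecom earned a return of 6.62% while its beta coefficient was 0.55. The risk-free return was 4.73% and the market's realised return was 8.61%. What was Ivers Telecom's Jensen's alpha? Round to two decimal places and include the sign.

Market excess return = 8.61% − 4.73% = 3.88%
CAPM benchmark = R_f + β(R_m − R_f) = 4.73% + 0.55 × 3.88% = 6.8640%
α = actual − benchmark = 6.62% − 6.8640% = -0.24%

-0.24%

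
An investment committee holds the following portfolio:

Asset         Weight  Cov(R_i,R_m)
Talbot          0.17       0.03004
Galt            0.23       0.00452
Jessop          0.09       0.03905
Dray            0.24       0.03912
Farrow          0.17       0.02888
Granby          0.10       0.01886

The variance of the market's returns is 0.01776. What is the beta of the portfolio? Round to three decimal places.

β_Talbot = 0.03004 / 0.01776 = 1.6914
β_Galt = 0.00452 / 0.01776 = 0.2545
β_Jessop = 0.03905 / 0.01776 = 2.1988
β_Dray = 0.03912 / 0.01776 = 2.2027
β_Farrow = 0.02888 / 0.01776 = 1.6261
β_Granby = 0.01886 / 0.01776 = 1.0619
β_P = Σ w_i β_i = 0.17×1.6914 + 0.23×0.2545 + 0.09×2.1988 + 0.24×2.2027 + 0.17×1.6261 + 0.10×1.0619 = 1.4552

1.455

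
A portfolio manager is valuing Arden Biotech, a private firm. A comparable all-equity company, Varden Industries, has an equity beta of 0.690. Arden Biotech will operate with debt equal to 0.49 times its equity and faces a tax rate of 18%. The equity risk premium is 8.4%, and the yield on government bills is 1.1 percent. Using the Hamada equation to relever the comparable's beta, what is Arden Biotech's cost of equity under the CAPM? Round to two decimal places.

9.22%

β_L = β_U × [1 + (1 − t)(D/E)] = 0.690 × [1 + (1 − 0.18) × 0.49]
    = 0.690 × [1 + 0.82 × 0.49] = 0.690 × 1.4018 = 0.9672
E(R) = R_f + β_L × MRP = 1.1% + 0.9672 × 8.4% = 9.22%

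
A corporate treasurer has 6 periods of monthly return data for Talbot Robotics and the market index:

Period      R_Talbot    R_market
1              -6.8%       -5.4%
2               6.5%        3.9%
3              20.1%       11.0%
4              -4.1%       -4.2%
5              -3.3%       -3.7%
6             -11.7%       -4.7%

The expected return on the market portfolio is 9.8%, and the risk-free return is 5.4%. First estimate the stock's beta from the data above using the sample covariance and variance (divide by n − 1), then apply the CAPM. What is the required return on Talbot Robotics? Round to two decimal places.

12.85%

Mean R_i = (-6.8 + 6.5 + 20.1 − 4.1 − 3.3 − 11.7) / 6 = 0.1167%
Mean R_m = (-5.4 + 3.9 + 11.0 − 4.2 − 3.7 − 4.7) / 6 = -0.5167%
Σ(R_i − R̄_i)(R_m − R̄_m) = 367.9517  ⇒  Cov = 367.9517 / 5 = 73.5903
Σ(R_m − R̄_m)² = 217.1883  ⇒  Var(R_m) = 217.1883 / 5 = 43.4377
β = Cov / Var(R_m) = 73.5903 / 43.4377 = 1.6942
MRP = 9.8% − 5.4% = 4.40%
E(R) = R_f + β × MRP = 5.4% + 1.6942 × 4.4% = 12.85%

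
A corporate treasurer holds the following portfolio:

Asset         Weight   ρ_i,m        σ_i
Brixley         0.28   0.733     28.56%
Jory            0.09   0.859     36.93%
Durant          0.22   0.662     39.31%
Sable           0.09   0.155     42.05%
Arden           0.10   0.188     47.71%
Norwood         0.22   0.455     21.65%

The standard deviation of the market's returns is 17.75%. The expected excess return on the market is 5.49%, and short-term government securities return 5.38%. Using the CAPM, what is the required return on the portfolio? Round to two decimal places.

10.98%

β_Brixley = 0.733 × 28.56% / 17.75% = 1.1794
β_Jory = 0.859 × 36.93% / 17.75% = 1.7872
β_Durant = 0.662 × 39.31% / 17.75% = 1.4661
β_Sable = 0.155 × 42.05% / 17.75% = 0.3672
β_Arden = 0.188 × 47.71% / 17.75% = 0.5053
β_Norwood = 0.455 × 21.65% / 17.75% = 0.5550
β_P = Σ w_i β_i = 0.28×1.1794 + 0.09×1.7872 + 0.22×1.4661 + 0.09×0.3672 + 0.10×0.5053 + 0.22×0.5550 = 1.0193
E(R_P) = R_f + β_P × MRP = 5.38% + 1.0193 × 5.49% = 10.98%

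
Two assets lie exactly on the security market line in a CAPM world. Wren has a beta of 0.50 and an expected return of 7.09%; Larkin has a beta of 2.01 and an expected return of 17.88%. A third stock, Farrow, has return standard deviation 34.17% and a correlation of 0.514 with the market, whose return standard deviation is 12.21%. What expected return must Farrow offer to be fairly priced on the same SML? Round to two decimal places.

13.80%

MRP = (17.88% − 7.09%) / (2.01 − 0.50) = 7.1457%
R_f = 7.09% − 0.50 × 7.1457% = 3.5172%
β_Farrow = ρ·σ_i/σ_m = 0.514 × 34.17 / 12.21 = 1.4384
E(R_Farrow) = R_f + β × MRP = 3.5172% + 1.4384 × 7.1457% = 13.80%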